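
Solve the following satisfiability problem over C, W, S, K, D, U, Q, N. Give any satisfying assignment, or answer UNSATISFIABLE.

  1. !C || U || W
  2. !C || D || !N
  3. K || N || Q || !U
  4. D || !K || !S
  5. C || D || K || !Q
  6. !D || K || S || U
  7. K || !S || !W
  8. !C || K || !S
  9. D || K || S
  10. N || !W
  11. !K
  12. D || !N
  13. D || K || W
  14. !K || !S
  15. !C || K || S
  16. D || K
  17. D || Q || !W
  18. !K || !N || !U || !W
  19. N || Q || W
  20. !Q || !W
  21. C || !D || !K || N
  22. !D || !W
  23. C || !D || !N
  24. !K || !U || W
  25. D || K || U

C = False, W = False, S = True, K = False, D = True, U = True, Q = True, N = False

Unit clause (!K) forces K = False.
In (D || K) only D is left, so D = True.
In (!D || !W) only !W is left, so W = False.
Try C = True:
  (!C || U || W) forces U = True.
  (!C || K || !S) forces S = False.
  clause (!C || K || S) is falsified — backtrack.
So C = False.
  then (C || !D || !N) forces N = False.
  then (N || Q || W) forces Q = True.
Set S = True.
Set U = True.
All clauses satisfied.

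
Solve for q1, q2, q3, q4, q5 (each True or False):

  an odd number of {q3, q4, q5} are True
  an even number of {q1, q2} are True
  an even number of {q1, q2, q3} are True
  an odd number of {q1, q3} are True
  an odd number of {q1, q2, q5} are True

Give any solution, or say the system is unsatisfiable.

q1=T, q2=T, q3=F, q4=F, q5=T

{q3, q4, q5}: 1 true → odd ✓
{q1, q2}: 2 true → even ✓
{q1, q2, q3}: 2 true → even ✓
{q1, q3}: 1 true → odd ✓
{q1, q2, q5}: 3 true → odd ✓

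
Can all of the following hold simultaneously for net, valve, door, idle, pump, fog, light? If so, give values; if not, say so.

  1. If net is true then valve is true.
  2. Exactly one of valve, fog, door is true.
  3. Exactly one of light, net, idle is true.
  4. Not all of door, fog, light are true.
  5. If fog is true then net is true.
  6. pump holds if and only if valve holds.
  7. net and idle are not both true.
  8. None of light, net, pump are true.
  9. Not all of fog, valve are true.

net: False, valve: False, door: True, idle: True, pump: False, fog: False, light: False

  (1) net=F ⇒ valve: vacuous ✓
  (2) {valve, fog, door}: 1 true — exactly one ✓
  (3) {light, net, idle}: 1 true — exactly one ✓
  (4) {door, fog, light}: 1/3 true — not all ✓
  (5) fog=F ⇒ net: vacuous ✓
  (6) pump=F, valve=F — same ✓
  (7) net=F, idle=T — not both ✓
  (8) {light, net, pump}: 0 true — none ✓
  (9) {fog, valve}: 0/2 true — not all ✓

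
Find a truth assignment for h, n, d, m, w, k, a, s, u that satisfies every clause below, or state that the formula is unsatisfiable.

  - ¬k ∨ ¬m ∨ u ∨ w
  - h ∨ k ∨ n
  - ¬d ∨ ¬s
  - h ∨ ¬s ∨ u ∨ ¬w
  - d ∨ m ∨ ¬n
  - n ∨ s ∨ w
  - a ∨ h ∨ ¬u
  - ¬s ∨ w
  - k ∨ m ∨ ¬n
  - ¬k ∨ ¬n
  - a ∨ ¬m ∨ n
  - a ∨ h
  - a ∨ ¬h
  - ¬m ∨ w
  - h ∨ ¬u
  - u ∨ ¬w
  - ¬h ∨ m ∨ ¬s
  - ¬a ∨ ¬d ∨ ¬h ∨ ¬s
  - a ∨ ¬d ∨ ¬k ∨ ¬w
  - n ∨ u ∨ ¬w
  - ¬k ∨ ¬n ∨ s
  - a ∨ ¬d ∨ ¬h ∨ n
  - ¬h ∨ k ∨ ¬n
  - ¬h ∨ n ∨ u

Set h = True.
  then (a ∨ ¬h) forces a = True.
Try n = True:
  (¬k ∨ ¬n) forces k = False.
  clause (¬h ∨ k ∨ ¬n) is falsified — backtrack.
So n = False.
  then (¬h ∨ n ∨ u) forces u = True.
Set d = False.
Set m = True.
  then (¬m ∨ w) forces w = True.
Set k = False.
Set s = False.
All clauses satisfied.

h = True, n = False, d = False, m = True, w = True, k = False, a = True, s = False, u = True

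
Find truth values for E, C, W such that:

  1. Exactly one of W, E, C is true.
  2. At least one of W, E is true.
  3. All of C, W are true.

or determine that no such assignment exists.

Case C = True:
  (1) with C=T forces W = False.
  Constraint (3) is violated (W=F) — contradiction.
Case C = False:
  Constraint (3) is violated (C=F) — contradiction.
Both cases fail — unsatisfiable.

UNSATISFIABLE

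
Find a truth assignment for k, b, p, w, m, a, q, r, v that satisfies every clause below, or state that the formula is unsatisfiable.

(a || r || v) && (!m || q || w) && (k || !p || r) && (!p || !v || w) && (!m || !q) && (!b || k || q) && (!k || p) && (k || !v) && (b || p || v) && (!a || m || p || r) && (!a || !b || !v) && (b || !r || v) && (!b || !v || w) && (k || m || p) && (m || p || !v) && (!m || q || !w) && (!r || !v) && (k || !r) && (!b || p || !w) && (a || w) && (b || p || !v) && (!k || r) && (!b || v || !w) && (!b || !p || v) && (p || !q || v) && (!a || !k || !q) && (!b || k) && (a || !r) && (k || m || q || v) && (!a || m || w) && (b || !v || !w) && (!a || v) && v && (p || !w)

Unsatisfiable — no assignment works.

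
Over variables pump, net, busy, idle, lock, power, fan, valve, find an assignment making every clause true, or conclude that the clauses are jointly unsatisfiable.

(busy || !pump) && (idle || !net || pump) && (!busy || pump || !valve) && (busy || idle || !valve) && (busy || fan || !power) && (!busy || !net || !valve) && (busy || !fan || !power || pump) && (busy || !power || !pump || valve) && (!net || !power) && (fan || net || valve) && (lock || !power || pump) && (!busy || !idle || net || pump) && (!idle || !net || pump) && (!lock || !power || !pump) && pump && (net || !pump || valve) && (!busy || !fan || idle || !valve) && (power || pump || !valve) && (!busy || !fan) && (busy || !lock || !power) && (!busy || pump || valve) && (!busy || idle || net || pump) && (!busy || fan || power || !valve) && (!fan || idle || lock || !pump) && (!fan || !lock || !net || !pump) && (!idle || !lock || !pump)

Unit clause (pump) forces pump = True.
In (busy || !pump) only busy is left, so busy = True.
In (!busy || !fan) only !fan is left, so fan = False.
Set net = True.
  then (!busy || !net || !valve) forces valve = False.
  then (!net || !power) forces power = False.
Set idle = False.
Set lock = False.
All clauses satisfied.

pump = True; net = True; busy = True; idle = False; lock = False; power = False; fan = False; valve = False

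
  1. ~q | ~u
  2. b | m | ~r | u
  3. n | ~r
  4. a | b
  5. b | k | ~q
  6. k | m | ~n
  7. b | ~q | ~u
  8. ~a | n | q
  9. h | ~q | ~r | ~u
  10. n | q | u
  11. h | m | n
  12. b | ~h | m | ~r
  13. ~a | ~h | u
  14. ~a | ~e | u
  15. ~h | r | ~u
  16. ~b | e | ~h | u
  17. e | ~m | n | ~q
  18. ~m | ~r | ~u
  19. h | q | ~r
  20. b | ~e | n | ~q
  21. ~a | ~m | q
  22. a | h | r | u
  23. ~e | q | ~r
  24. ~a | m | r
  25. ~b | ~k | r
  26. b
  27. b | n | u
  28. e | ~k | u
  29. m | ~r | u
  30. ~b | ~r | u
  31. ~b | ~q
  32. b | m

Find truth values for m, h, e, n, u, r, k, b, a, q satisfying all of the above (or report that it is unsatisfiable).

Unit clause (b) forces b = True.
In (~b | ~q) only ~q is left, so q = False.
Set m = True.
  then (~a | ~m | q) forces a = False.
Set h = False.
  then (h | q | ~r) forces r = False.
  then (a | h | r | u) forces u = True.
  then (~b | ~k | r) forces k = False.
Set e = False.
Set n = True.
All clauses satisfied.

m=T; h=F; e=F; n=T; u=T; r=F; k=F; b=T; a=F; q=F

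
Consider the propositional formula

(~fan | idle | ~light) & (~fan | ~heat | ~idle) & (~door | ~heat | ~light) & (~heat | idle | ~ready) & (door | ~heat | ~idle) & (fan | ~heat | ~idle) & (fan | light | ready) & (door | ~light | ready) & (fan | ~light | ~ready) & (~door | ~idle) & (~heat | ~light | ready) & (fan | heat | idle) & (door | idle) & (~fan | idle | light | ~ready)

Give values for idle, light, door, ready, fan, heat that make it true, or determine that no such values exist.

idle = True; light = True; door = False; ready = True; fan = True; heat = False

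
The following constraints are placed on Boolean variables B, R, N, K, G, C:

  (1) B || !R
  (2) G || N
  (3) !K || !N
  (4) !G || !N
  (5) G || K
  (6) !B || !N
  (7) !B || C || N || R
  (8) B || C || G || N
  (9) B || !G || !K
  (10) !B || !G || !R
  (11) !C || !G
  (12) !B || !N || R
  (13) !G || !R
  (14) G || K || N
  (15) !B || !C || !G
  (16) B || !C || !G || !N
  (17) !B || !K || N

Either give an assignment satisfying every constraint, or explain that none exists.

B = False, R = False, N = False, K = False, G = True, C = False

Set B = False.
  then (B || !R) forces R = False.
Try N = True:
  (!K || !N) forces K = False.
  (!G || !N) forces G = False.
  clause (G || K) is falsified — backtrack.
So N = False.
  then (G || N) forces G = True.
  then (B || !G || !K) forces K = False.
  then (!C || !G) forces C = False.
All clauses satisfied.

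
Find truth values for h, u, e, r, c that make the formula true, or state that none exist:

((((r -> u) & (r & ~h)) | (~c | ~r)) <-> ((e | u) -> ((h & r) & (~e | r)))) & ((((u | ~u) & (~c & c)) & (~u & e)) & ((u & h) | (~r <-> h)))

Unsatisfiable — no assignment works.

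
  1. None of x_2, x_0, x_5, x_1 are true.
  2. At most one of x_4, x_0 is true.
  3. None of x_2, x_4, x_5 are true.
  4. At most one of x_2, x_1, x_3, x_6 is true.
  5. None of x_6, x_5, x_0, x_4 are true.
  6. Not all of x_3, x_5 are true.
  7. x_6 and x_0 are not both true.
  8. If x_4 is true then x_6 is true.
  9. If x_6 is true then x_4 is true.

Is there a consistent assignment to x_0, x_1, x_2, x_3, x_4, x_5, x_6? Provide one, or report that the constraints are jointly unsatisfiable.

x_0 = False, x_1 = False, x_2 = False, x_3 = True, x_4 = False, x_5 = False, x_6 = False

  (1) {x_2, x_0, x_5, x_1}: 0 true — none ✓
  (2) {x_4, x_0}: 0 true — at most one ✓
  (3) {x_2, x_4, x_5}: 0 true — none ✓
  (4) {x_2, x_1, x_3, x_6}: 1 true — at most one ✓
  (5) {x_6, x_5, x_0, x_4}: 0 true — none ✓
  (6) {x_3, x_5}: 1/2 true — not all ✓
  (7) x_6=F, x_0=F — not both ✓
  (8) x_4=F ⇒ x_6: vacuous ✓
  (9) x_6=F ⇒ x_4: vacuous ✓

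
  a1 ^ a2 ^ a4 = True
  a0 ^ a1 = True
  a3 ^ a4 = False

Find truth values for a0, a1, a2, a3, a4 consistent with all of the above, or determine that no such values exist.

a0=T, a1=F, a2=F, a3=T, a4=T

a1 ^ a2 ^ a4 = F ^ F ^ T = True ✓
a0 ^ a1 = T ^ F = True ✓
a3 ^ a4 = T ^ T = False ✓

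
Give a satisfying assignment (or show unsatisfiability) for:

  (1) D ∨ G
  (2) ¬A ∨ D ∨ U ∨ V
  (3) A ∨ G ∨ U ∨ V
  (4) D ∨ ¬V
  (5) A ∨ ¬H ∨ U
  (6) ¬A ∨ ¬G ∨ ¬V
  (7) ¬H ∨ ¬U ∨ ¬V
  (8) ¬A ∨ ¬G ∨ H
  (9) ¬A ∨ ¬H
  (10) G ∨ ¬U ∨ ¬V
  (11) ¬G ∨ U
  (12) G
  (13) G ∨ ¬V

Unit clause (G) forces G = True.
In (¬G ∨ U) only U is left, so U = True.
Set D = True.
Set V = True.
  then (¬A ∨ ¬G ∨ ¬V) forces A = False.
  then (¬H ∨ ¬U ∨ ¬V) forces H = False.
All clauses satisfied.

U: True, D: True, V: True, G: True, H: False, A: False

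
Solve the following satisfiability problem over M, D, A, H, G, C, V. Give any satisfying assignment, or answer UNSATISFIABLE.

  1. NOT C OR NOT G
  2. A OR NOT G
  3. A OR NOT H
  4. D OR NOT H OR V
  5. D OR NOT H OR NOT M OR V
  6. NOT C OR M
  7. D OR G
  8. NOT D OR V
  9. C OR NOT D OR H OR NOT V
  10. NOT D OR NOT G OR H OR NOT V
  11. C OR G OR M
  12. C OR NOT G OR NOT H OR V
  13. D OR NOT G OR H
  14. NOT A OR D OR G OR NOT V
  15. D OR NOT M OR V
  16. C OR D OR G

M: False; D: True; A: True; H: True; G: True; C: False; V: True

Set M = False.
  then (NOT C OR M) forces C = False.
  then (C OR G OR M) forces G = True.
  then (A OR NOT G) forces A = True.
Set D = True.
  then (NOT D OR V) forces V = True.
  then (C OR NOT D OR H OR NOT V) forces H = True.
All clauses satisfied.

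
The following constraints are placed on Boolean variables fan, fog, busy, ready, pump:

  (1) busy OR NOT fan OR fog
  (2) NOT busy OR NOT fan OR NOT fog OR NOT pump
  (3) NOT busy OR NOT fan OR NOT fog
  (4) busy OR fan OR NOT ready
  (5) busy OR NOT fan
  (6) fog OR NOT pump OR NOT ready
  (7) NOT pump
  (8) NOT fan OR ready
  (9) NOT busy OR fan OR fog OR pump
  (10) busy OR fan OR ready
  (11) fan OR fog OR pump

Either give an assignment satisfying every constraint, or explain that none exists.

Unit clause (NOT pump) forces pump = False.
Set fan = False.
  then (fan OR fog OR pump) forces fog = True.
Set busy = True.
Set ready = False.
All clauses satisfied.

fan: False, fog: True, busy: True, ready: False, pump: False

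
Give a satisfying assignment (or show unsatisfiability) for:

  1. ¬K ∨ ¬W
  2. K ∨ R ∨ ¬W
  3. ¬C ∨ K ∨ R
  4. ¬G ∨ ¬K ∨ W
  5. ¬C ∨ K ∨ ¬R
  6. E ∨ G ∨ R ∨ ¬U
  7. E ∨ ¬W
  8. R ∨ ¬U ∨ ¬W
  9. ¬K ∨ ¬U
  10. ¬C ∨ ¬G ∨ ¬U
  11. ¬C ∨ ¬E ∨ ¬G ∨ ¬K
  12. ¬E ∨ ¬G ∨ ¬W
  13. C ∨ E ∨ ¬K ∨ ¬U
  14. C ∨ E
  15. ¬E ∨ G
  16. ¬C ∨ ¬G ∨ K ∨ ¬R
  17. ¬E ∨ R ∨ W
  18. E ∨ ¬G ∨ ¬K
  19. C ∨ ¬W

K=F, W=F, E=T, G=T, U=F, C=F, R=T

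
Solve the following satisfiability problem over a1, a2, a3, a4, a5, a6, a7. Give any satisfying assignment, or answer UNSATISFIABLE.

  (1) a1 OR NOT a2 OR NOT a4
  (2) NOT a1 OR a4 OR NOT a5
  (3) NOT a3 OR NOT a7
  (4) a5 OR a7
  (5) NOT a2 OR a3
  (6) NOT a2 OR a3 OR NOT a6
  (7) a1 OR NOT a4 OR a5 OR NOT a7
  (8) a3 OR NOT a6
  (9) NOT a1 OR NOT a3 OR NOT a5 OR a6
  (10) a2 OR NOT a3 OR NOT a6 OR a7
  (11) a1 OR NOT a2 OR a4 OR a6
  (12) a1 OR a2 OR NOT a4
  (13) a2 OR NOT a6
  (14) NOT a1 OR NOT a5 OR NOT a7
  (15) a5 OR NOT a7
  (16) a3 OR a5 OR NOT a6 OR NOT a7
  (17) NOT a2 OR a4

Set a1 = True.
Set a2 = False.
  then (a2 OR NOT a6) forces a6 = False.
Set a3 = False.
Try a4 = False:
  (NOT a1 OR a4 OR NOT a5) forces a5 = False.
  (a5 OR a7) forces a7 = True.
  clause (a5 OR NOT a7) is falsified — backtrack.
So a4 = True.
Set a5 = True.
  then (NOT a1 OR NOT a5 OR NOT a7) forces a7 = False.
All clauses satisfied.

a1 = True, a2 = False, a3 = False, a4 = True, a5 = True, a6 = False, a7 = False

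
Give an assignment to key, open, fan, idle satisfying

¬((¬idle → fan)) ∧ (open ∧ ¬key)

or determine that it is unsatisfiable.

key = False; open = True; fan = False; idle = False

  ¬((¬idle → fan)) = True
    ¬idle → fan = False
      ¬idle = True
  open ∧ ¬key = True
    ¬key = True
Both conjuncts True, so the formula holds.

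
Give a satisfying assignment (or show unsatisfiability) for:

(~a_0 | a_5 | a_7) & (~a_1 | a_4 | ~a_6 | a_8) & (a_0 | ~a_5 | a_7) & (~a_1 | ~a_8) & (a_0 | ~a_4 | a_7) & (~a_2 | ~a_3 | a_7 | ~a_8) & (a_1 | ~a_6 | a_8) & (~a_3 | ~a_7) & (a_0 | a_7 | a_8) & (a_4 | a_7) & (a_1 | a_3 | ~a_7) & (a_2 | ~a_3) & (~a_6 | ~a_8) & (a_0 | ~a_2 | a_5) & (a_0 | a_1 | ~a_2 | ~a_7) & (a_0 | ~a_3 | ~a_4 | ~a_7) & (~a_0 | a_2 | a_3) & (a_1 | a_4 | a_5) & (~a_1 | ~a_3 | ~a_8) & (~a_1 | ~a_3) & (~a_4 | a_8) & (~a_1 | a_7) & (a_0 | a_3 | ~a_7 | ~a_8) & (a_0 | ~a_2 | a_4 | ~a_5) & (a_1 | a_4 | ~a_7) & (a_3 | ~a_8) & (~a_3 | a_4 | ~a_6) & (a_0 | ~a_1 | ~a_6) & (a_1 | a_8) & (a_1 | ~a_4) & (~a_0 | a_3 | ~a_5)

a_0: False, a_1: True, a_2: False, a_3: False, a_4: False, a_5: False, a_6: False, a_7: True, a_8: False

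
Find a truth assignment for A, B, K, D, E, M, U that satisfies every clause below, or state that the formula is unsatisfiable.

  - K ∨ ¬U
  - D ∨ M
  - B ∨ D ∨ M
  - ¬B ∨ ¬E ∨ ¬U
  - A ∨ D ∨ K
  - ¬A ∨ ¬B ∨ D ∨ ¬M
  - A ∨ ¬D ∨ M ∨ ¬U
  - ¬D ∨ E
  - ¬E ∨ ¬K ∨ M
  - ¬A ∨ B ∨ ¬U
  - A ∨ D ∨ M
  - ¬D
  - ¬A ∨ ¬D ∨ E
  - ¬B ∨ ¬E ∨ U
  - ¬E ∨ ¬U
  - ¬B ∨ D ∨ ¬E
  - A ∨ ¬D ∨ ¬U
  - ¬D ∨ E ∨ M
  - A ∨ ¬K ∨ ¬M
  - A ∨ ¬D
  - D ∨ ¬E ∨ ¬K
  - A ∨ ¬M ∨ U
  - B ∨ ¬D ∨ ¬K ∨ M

Unit clause (¬D) forces D = False.
In (D ∨ M) only M is left, so M = True.
Try A = False:
  (A ∨ D ∨ K) forces K = True.
  clause (A ∨ ¬K ∨ ¬M) is falsified — backtrack.
So A = True.
  then (¬A ∨ ¬B ∨ D ∨ ¬M) forces B = False.
  then (¬A ∨ B ∨ ¬U) forces U = False.
Set K = False.
Set E = False.
All clauses satisfied.

A: True; B: False; K: False; D: False; E: False; M: True; U: False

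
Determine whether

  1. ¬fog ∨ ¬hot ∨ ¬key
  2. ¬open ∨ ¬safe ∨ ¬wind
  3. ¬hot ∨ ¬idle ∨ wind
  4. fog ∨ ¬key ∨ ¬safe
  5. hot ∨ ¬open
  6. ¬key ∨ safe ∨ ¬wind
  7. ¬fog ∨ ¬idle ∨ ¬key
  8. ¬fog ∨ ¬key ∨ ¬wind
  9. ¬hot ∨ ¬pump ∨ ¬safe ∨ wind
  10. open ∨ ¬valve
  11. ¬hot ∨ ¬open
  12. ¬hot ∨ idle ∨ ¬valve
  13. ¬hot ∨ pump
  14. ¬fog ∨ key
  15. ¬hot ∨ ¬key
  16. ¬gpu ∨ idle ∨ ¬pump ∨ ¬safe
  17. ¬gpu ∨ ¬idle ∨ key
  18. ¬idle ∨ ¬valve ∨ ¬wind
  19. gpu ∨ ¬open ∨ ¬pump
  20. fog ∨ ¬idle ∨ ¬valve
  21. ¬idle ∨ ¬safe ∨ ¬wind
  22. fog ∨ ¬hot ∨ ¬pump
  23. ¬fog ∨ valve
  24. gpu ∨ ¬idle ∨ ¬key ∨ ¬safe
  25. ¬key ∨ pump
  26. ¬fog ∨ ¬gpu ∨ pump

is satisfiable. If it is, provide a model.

Set fog = False.
Set safe = False.
Try hot = True:
  (¬hot ∨ ¬open) forces open = False.
  (open ∨ ¬valve) forces valve = False.
  (¬hot ∨ pump) forces pump = True.
  clause (fog ∨ ¬hot ∨ ¬pump) is falsified — backtrack.
So hot = False.
  then (hot ∨ ¬open) forces open = False.
  then (open ∨ ¬valve) forces valve = False.
Set key = False.
Set pump = False.
Set wind = False.
Set gpu = False.
Set idle = True.
All clauses satisfied.

fog: False, safe: False, hot: False, open: False, valve: False, key: False, pump: False, wind: False, gpu: False, idle: True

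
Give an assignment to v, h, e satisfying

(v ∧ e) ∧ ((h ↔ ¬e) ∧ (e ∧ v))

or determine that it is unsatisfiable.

v=T, h=F, e=T

  v ∧ e = True
  (h ↔ ¬e) ∧ (e ∧ v) = True
    h ↔ ¬e = True
      ¬e = False
    e ∧ v = True
Both conjuncts True, so the formula holds.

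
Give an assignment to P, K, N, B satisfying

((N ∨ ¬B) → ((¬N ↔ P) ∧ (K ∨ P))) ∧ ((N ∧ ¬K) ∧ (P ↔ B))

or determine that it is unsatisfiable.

Unsatisfiable

Case N = True: the formula simplifies to (¬P ∧ (K ∨ P)) ∧ (¬K ∧ (P ↔ B)).
  P = True: the conjunct ¬P is False.
  P = False: simplifies to K ∧ (¬K ∧ ¬B).
    K = True: the conjunct ¬K is False.
    K = False: the conjunct K is False.
Case N = False: the conjunct N is False.
Both cases fail — unsatisfiable.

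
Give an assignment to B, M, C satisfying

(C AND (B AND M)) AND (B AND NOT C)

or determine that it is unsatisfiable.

Unsatisfiable — no assignment works.

Case C = True: the conjunct NOT C is False.
Case C = False: the conjunct C is False.
Both cases fail — unsatisfiable.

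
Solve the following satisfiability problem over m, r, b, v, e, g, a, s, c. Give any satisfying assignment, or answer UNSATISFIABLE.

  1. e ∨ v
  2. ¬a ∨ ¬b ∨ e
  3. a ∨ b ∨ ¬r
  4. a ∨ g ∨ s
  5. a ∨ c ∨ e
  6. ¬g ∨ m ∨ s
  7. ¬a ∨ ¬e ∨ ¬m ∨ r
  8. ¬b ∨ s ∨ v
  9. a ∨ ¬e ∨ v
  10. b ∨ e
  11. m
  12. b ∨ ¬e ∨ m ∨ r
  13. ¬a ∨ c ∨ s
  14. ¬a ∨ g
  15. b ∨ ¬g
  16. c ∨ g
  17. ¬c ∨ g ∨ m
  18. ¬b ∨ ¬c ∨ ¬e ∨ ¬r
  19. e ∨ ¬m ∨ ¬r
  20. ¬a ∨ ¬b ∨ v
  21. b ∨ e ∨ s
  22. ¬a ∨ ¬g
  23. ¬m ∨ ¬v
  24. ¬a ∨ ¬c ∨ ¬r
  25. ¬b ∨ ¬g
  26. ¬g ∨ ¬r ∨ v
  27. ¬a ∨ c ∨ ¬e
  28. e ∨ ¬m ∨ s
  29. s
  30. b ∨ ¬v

Case m = True:
  (¬m ∨ ¬v) forces v = False.
  (e ∨ v) forces e = True.
  (a ∨ ¬e ∨ v) forces a = True.
  (¬a ∨ ¬e ∨ ¬m ∨ r) forces r = True.
  (¬a ∨ g) forces g = True.
  Clause (¬a ∨ ¬g) is falsified — contradiction.
Case m = False:
  Clause (m) is falsified — contradiction.
Both cases fail, so the formula is unsatisfiable.

The formula is unsatisfiable.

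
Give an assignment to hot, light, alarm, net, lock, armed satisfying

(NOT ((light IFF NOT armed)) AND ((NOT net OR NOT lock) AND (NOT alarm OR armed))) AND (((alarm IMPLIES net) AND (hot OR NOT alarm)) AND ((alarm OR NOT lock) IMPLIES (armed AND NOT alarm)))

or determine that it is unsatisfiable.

hot=T, light=T, alarm=F, net=F, lock=T, armed=T

  NOT ((light IFF NOT armed)) AND ((NOT net OR NOT lock) AND (NOT alarm OR armed)) = True
    NOT ((light IFF NOT armed)) = True
      light IFF NOT armed = False
        NOT armed = False
    (NOT net OR NOT lock) AND (NOT alarm OR armed) = True
      NOT net OR NOT lock = True
        NOT net = True
        NOT lock = False
      NOT alarm OR armed = True
        NOT alarm = True
  ((alarm IMPLIES net) AND (hot OR NOT alarm)) AND ((alarm OR NOT lock) IMPLIES (armed AND NOT alarm)) = True
    (alarm IMPLIES net) AND (hot OR NOT alarm) = True
      alarm IMPLIES net = True
      hot OR NOT alarm = True
        NOT alarm = True
    (alarm OR NOT lock) IMPLIES (armed AND NOT alarm) = True
      alarm OR NOT lock = False
        NOT lock = False
      armed AND NOT alarm = True
        NOT alarm = True
Both conjuncts True, so the formula holds.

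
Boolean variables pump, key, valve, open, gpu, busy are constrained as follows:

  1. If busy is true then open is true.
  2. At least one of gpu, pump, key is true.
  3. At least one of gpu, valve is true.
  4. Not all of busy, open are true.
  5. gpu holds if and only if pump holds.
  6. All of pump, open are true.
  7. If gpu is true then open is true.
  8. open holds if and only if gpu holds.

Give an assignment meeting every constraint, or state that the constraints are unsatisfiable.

pump=T; key=F; valve=F; open=T; gpu=T; busy=F

  (1) busy=F ⇒ open: vacuous ✓
  (2) {gpu, pump, key}: 2 true — at least one ✓
  (3) {gpu, valve}: 1 true — at least one ✓
  (4) {busy, open}: 1/2 true — not all ✓
  (5) gpu=T, pump=T — same ✓
  (6) {pump, open}: all 2 true ✓
  (7) gpu=T ⇒ open: T ✓
  (8) open=T, gpu=T — same ✓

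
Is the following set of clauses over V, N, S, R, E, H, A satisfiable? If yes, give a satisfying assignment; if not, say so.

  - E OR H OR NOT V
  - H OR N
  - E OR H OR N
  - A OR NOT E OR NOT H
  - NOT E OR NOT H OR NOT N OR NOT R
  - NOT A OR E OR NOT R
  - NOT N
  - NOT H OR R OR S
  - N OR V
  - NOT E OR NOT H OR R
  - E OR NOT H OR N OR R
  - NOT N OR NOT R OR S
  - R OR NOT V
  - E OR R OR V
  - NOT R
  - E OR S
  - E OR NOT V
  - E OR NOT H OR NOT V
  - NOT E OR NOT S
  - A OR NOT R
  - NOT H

No satisfying assignment exists.

Case N = True:
  Clause (NOT N) is falsified — contradiction.
Case N = False:
  (H OR N) forces H = True.
  Clause (NOT H) is falsified — contradiction.
Both cases fail, so the formula is unsatisfiable.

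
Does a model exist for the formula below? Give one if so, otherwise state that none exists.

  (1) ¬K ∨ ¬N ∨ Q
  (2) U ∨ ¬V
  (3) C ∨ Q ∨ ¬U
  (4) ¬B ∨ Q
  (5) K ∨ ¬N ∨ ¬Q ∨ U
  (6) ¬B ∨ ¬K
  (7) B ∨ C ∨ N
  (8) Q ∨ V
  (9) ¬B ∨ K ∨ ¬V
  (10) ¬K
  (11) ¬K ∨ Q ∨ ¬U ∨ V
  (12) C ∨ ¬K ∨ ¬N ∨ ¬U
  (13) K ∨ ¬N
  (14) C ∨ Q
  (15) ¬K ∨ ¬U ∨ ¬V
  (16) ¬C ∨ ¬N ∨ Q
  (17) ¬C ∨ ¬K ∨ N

B = True, N = False, V = False, K = False, U = True, Q = True, C = True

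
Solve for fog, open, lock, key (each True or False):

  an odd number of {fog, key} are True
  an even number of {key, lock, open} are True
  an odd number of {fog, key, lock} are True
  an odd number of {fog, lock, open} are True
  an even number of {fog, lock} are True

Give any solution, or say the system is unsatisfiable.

fog=F; open=T; lock=F; key=T

{fog, key}: 1 true → odd ✓
{key, lock, open}: 2 true → even ✓
{fog, key, lock}: 1 true → odd ✓
{fog, lock, open}: 1 true → odd ✓
{fog, lock}: 0 true → even ✓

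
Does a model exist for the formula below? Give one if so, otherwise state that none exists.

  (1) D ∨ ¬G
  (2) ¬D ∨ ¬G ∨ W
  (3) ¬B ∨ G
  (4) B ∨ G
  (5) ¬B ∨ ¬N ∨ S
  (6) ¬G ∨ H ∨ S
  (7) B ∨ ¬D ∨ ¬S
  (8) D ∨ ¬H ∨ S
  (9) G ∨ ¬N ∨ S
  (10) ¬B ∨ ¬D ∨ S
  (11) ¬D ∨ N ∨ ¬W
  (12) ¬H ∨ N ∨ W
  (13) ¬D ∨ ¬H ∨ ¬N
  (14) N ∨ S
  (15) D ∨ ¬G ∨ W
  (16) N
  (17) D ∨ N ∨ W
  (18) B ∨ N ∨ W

Unit clause (N) forces N = True.
Set G = True.
  then (D ∨ ¬G) forces D = True.
  then (¬D ∨ ¬G ∨ W) forces W = True.
  then (¬D ∨ ¬H ∨ ¬N) forces H = False.
  then (¬G ∨ H ∨ S) forces S = True.
  then (B ∨ ¬D ∨ ¬S) forces B = True.
All clauses satisfied.

G = True, H = False, N = True, S = True, D = True, B = True, W = True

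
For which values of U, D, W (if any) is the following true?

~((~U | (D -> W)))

U=T; D=T; W=F

  ~((~U | (D -> W))) = True
    ~U | (D -> W) = False
      ~U = False
      D -> W = False
The formula evaluates to True.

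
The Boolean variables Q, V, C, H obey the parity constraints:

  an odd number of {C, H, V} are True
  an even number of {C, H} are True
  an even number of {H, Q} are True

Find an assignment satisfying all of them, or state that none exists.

Q = False, V = True, C = False, H = False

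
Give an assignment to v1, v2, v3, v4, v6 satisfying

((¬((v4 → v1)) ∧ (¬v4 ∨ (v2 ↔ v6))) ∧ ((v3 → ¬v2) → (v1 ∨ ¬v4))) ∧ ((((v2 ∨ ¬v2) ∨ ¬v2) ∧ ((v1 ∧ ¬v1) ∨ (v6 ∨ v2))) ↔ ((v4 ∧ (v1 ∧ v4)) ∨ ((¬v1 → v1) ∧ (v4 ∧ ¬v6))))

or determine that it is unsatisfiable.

The formula is unsatisfiable.

Case v1 = True: the conjunct ¬((v4 → v1)) becomes ¬((v4 → True)) = False.
Case v1 = False: the formula simplifies to ((¬(¬v4) ∧ (¬v4 ∨ (v2 ↔ v6))) ∧ ((v3 → ¬v2) → ¬v4)) ∧ ¬((((v2 ∨ ¬v2) ∨ ¬v2) ∧ (v6 ∨ v2))).
  v2 = True: the conjunct ¬((((v2 ∨ ¬v2) ∨ ¬v2) ∧ (v6 ∨ v2))) becomes ¬((True ∧ True)) = False.
  v2 = False: simplifies to ((¬(¬v4) ∧ (¬v4 ∨ ¬v6)) ∧ ¬v4) ∧ ¬v6.
    v4 = True: the conjunct ¬v4 is False.
    v4 = False: the conjunct ¬(¬v4) becomes ¬(¬False) = False.
Both cases fail — unsatisfiable.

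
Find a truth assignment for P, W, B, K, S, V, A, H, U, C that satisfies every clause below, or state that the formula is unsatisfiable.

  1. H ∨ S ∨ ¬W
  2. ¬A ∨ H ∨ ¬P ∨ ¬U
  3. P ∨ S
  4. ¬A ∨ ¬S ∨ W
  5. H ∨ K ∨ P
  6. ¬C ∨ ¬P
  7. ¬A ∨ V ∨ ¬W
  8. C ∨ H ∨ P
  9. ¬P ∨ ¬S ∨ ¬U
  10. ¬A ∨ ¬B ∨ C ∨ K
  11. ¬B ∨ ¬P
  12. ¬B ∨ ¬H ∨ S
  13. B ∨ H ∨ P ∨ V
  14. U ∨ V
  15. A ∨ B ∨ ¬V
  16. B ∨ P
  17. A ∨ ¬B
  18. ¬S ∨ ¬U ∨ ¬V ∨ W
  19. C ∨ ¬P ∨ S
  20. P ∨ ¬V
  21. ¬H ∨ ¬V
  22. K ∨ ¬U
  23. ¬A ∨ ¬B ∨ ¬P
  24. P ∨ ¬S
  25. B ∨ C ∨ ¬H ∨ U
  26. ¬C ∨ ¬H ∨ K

P=T, W=T, B=F, K=T, S=T, V=T, A=T, H=F, U=F, C=F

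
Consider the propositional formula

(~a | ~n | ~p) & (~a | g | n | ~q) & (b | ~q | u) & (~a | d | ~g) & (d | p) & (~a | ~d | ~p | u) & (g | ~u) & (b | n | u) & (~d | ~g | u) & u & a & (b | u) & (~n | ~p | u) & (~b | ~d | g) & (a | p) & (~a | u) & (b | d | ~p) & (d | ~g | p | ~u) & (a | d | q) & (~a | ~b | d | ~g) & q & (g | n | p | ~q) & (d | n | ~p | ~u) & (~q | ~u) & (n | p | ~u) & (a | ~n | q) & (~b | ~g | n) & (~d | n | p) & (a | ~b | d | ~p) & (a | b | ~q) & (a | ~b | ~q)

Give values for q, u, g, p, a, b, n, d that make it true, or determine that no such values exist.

Case q = True:
  (u) forces u = True.
  Clause (~q | ~u) is falsified — contradiction.
Case q = False:
  Clause (q) is falsified — contradiction.
Both cases fail, so the formula is unsatisfiable.

Unsatisfiable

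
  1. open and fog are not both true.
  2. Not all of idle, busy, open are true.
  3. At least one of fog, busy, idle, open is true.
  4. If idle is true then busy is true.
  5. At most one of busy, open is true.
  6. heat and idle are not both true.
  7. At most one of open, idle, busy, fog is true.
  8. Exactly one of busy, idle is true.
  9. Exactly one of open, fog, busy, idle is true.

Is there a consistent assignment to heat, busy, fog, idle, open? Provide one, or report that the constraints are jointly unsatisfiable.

heat=T, busy=T, fog=F, idle=F, open=F

  (1) open=F, fog=F — not both ✓
  (2) {idle, busy, open}: 1/3 true — not all ✓
  (3) {fog, busy, idle, open}: 1 true — at least one ✓
  (4) idle=F ⇒ busy: vacuous ✓
  (5) {busy, open}: 1 true — at most one ✓
  (6) heat=T, idle=F — not both ✓
  (7) {open, idle, busy, fog}: 1 true — at most one ✓
  (8) {busy, idle}: 1 true — exactly one ✓
  (9) {open, fog, busy, idle}: 1 true — exactly one ✓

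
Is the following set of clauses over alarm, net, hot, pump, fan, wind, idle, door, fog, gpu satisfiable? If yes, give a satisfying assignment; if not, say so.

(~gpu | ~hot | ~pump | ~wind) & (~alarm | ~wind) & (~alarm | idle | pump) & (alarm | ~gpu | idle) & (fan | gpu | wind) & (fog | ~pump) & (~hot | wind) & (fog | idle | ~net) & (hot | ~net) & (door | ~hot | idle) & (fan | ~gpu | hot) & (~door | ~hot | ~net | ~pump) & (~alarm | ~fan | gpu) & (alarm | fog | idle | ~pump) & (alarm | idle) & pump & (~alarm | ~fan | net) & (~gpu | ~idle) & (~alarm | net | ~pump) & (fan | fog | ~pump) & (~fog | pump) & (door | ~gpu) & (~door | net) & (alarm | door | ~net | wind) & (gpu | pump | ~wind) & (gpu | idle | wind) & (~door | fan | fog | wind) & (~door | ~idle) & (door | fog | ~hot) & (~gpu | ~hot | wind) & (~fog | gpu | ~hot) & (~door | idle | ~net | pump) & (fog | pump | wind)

alarm = False; net = False; hot = False; pump = True; fan = False; wind = True; idle = True; door = False; fog = True; gpu = False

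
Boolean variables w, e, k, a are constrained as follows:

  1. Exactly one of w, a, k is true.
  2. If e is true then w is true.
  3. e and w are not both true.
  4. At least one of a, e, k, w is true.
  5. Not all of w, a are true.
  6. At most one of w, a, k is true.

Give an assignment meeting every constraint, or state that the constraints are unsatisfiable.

w = True, e = False, k = False, a = False

  (1) {w, a, k}: 1 true — exactly one ✓
  (2) e=F ⇒ w: vacuous ✓
  (3) e=F, w=T — not both ✓
  (4) {a, e, k, w}: 1 true — at least one ✓
  (5) {w, a}: 1/2 true — not all ✓
  (6) {w, a, k}: 1 true — at most one ✓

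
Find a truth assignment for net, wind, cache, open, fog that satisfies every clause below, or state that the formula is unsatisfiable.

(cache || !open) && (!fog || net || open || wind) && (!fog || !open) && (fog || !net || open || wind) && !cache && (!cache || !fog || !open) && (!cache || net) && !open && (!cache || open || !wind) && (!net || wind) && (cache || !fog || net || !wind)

Unit clause (!cache) forces cache = False.
Unit clause (!open) forces open = False.
Set net = True.
  then (!net || wind) forces wind = True.
Set fog = False.
All clauses satisfied.

net = True, wind = True, cache = False, open = False, fog = False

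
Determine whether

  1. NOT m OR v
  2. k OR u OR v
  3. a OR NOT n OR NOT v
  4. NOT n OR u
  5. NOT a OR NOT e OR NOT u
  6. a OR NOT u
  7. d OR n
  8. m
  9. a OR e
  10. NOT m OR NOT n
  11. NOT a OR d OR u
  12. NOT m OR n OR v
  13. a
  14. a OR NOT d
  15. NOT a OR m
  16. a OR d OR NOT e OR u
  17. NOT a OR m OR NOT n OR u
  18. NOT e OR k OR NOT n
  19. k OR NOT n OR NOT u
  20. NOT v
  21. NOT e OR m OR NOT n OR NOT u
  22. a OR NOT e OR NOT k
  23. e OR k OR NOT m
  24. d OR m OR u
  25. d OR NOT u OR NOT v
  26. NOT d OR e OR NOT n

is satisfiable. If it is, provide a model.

Case m = True:
  (NOT m OR v) forces v = True.
  Clause (NOT v) is falsified — contradiction.
Case m = False:
  Clause (m) is falsified — contradiction.
Both cases fail, so the formula is unsatisfiable.

Unsatisfiable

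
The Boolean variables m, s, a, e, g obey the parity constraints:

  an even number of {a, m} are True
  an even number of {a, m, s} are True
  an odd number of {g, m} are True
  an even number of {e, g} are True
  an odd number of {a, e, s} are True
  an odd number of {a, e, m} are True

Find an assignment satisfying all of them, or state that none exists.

m = False; s = False; a = False; e = True; g = True

{a, m}: 0 true → even ✓
{a, m, s}: 0 true → even ✓
{g, m}: 1 true → odd ✓
{e, g}: 2 true → even ✓
{a, e, s}: 1 true → odd ✓
{a, e, m}: 1 true → odd ✓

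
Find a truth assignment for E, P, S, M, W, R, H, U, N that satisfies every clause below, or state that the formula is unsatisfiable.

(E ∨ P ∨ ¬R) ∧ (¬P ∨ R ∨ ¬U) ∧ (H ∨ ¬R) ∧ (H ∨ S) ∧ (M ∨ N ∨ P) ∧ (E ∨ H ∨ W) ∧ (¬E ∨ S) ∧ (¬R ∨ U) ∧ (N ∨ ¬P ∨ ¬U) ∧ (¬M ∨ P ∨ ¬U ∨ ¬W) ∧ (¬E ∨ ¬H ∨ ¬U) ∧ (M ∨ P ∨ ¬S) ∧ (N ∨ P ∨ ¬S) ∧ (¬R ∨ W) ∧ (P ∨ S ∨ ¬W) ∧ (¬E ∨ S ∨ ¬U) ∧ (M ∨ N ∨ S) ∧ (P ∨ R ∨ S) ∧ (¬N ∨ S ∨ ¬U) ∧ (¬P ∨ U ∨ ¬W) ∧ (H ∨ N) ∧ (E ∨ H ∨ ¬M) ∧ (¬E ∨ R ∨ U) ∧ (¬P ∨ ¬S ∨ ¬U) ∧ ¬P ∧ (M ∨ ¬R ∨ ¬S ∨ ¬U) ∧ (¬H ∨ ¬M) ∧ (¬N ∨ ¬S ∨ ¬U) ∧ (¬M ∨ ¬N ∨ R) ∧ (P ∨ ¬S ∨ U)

Case R = True:
  (H ∨ ¬R) forces H = True.
  (¬R ∨ U) forces U = True.
  (¬E ∨ ¬H ∨ ¬U) forces E = False.
  (E ∨ P ∨ ¬R) forces P = True.
  Clause (¬P) is falsified — contradiction.
Case R = False:
  (¬P) forces P = False.
  (P ∨ R ∨ S) forces S = True.
  (M ∨ P ∨ ¬S) forces M = True.
  (N ∨ P ∨ ¬S) forces N = True.
  Clause (¬M ∨ ¬N ∨ R) is falsified — contradiction.
Both cases fail, so the formula is unsatisfiable.

No satisfying assignment exists.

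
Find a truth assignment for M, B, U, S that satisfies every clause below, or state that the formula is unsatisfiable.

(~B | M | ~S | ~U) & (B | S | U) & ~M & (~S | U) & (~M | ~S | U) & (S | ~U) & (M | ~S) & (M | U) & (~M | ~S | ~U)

Case M = True:
  Clause (~M) is falsified — contradiction.
Case M = False:
  (M | ~S) forces S = False.
  (S | ~U) forces U = False.
  Clause (M | U) is falsified — contradiction.
Both cases fail, so the formula is unsatisfiable.

Unsatisfiable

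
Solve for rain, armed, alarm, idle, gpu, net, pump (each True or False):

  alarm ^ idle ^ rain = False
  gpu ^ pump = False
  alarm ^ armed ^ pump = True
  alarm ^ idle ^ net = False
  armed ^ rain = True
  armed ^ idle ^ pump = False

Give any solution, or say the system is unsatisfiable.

rain = True, armed = False, alarm = True, idle = False, gpu = False, net = True, pump = False

alarm ^ idle ^ rain = T ^ F ^ T = False ✓
gpu ^ pump = F ^ F = False ✓
alarm ^ armed ^ pump = T ^ F ^ F = True ✓
alarm ^ idle ^ net = T ^ F ^ T = False ✓
armed ^ rain = F ^ T = True ✓
armed ^ idle ^ pump = F ^ F ^ F = False ✓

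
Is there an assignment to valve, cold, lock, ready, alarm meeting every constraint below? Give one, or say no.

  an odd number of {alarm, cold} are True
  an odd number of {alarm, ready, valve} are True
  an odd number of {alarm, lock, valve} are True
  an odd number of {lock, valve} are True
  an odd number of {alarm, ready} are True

valve=F; cold=T; lock=T; ready=T; alarm=F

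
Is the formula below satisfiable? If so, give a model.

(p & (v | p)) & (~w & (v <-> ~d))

v = False, w = False, d = True, p = True

  p & (v | p) = True
    v | p = True
  ~w & (v <-> ~d) = True
    ~w = True
    v <-> ~d = True
      ~d = False
Both conjuncts True, so the formula holds.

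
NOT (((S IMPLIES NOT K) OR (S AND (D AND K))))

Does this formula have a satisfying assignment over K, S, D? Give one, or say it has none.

K = True; S = True; D = False

  NOT (((S IMPLIES NOT K) OR (S AND (D AND K)))) = True
    (S IMPLIES NOT K) OR (S AND (D AND K)) = False
      S IMPLIES NOT K = False
        NOT K = False
      S AND (D AND K) = False
        D AND K = False
The formula evaluates to True.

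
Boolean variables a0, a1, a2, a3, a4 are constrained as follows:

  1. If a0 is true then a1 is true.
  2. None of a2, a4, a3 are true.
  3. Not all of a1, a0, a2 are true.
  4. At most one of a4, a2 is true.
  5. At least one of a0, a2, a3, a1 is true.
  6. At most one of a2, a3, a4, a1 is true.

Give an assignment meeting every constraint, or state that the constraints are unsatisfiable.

a0 = True, a1 = True, a2 = False, a3 = False, a4 = False

  (1) a0=T ⇒ a1: T ✓
  (2) {a2, a4, a3}: 0 true — none ✓
  (3) {a1, a0, a2}: 2/3 true — not all ✓
  (4) {a4, a2}: 0 true — at most one ✓
  (5) {a0, a2, a3, a1}: 2 true — at least one ✓
  (6) {a2, a3, a4, a1}: 1 true — at most one ✓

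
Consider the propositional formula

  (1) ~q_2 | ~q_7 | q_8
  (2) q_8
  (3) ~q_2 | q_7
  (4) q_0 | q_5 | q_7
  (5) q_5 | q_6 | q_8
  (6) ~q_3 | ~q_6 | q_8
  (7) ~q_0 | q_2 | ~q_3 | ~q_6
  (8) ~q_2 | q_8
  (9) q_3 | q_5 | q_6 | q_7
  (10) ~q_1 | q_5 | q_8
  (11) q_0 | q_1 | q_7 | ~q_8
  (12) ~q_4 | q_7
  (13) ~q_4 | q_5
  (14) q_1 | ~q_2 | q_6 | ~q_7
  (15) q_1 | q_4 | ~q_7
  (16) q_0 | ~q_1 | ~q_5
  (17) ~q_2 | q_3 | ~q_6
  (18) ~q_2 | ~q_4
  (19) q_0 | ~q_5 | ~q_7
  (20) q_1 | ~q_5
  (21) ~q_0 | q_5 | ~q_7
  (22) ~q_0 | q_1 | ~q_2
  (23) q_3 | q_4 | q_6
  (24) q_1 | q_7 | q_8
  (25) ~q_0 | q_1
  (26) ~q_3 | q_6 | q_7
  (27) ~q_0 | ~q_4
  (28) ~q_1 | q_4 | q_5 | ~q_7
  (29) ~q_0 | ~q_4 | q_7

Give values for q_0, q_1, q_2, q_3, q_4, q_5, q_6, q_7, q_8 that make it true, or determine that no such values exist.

q_0 = True, q_1 = True, q_2 = False, q_3 = False, q_4 = False, q_5 = False, q_6 = True, q_7 = False, q_8 = True

Unit clause (q_8) forces q_8 = True.
Set q_0 = True.
  then (~q_0 | q_1) forces q_1 = True.
  then (~q_0 | ~q_4) forces q_4 = False.
Set q_2 = False.
Set q_3 = False.
  then (q_3 | q_4 | q_6) forces q_6 = True.
Set q_5 = False.
  then (~q_0 | q_5 | ~q_7) forces q_7 = False.
All clauses satisfied.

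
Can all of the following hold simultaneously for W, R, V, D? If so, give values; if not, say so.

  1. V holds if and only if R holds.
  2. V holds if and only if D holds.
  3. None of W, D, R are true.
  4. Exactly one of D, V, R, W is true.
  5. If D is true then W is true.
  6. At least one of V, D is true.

The formula is unsatisfiable.

Case D = True:
  Constraint (3) is violated (D=T) — contradiction.
Case D = False:
  (2) with D=F forces V = False.
  Constraint (6) is violated (V=F, D=F) — contradiction.
Both cases fail — unsatisfiable.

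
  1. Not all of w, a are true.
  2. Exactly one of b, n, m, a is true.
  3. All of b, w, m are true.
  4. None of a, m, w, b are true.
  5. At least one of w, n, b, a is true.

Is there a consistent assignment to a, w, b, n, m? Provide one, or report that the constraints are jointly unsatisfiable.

The formula is unsatisfiable.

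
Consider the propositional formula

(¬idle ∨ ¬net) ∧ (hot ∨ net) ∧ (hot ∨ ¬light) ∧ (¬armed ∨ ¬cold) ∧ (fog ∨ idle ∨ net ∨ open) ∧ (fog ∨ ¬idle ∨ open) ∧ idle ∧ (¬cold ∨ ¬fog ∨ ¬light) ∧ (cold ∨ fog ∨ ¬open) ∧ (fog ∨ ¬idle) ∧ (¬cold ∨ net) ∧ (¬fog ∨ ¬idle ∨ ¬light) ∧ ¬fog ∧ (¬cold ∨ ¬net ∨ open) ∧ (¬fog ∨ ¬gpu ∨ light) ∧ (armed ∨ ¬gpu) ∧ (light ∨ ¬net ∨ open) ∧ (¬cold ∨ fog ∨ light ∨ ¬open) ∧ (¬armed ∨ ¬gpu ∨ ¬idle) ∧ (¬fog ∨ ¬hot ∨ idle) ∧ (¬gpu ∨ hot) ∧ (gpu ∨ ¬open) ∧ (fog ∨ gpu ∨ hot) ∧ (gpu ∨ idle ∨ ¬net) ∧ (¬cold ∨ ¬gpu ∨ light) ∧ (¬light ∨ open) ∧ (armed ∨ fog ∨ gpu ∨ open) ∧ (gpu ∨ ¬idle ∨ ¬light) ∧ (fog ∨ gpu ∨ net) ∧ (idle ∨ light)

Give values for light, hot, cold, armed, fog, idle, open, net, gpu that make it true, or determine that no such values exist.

Case fog = True:
  Clause (¬fog) is falsified — contradiction.
Case fog = False:
  (idle) forces idle = True.
  Clause (fog ∨ ¬idle) is falsified — contradiction.
Both cases fail, so the formula is unsatisfiable.

Unsatisfiable — no assignment works.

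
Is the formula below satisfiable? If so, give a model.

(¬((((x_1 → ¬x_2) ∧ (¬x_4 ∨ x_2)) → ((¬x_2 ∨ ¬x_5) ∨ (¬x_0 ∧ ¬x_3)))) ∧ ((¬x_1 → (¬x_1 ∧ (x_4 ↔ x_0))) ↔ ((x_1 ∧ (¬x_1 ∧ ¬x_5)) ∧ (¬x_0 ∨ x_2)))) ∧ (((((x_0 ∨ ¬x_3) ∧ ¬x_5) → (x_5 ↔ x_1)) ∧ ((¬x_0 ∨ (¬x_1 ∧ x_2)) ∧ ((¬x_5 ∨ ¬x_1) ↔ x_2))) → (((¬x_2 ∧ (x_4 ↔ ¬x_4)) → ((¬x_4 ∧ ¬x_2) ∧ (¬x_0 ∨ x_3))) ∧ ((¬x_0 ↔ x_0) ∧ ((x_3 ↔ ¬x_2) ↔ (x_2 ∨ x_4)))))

Case x_2 = True: the formula simplifies to (¬((¬x_1 → (¬x_5 ∨ (¬x_0 ∧ ¬x_3)))) ∧ ((¬x_1 → (¬x_1 ∧ (x_4 ↔ x_0))) ↔ (x_1 ∧ (¬x_1 ∧ ¬x_5)))) ∧ (((((x_0 ∨ ¬x_3) ∧ ¬x_5) → (x_5 ↔ x_1)) ∧ ((¬x_0 ∨ ¬x_1) ∧ (¬x_5 ∨ ¬x_1))) → ((¬x_0 ↔ x_0) ∧ ¬x_3)).
  x_1 = True: the conjunct ¬((¬x_1 → (¬x_5 ∨ (¬x_0 ∧ ¬x_3)))) becomes ¬((False → (¬x_5 ∨ (¬x_0 ∧ ¬x_3)))) = False.
  x_1 = False: simplifies to (¬((¬x_5 ∨ (¬x_0 ∧ ¬x_3))) ∧ ¬((x_4 ↔ x_0))) ∧ ((((x_0 ∨ ¬x_3) ∧ ¬x_5) → ¬x_5) → ((¬x_0 ↔ x_0) ∧ ¬x_3)).
    x_5 = True: simplifies to (¬((¬x_0 ∧ ¬x_3)) ∧ ¬((x_4 ↔ x_0))) ∧ ((¬x_0 ↔ x_0) ∧ ¬x_3).
      x_0 = True: the conjunct ¬x_0 ↔ x_0 becomes ¬True ↔ True = False.
      x_0 = False: the conjunct ¬x_0 ↔ x_0 becomes ¬False ↔ False = False.
    x_5 = False: the conjunct ¬((¬x_5 ∨ (¬x_0 ∧ ¬x_3))) becomes ¬((True ∨ (¬x_0 ∧ ¬x_3))) = False.
Case x_2 = False: the conjunct ¬((((x_1 → ¬x_2) ∧ (¬x_4 ∨ x_2)) → ((¬x_2 ∨ ¬x_5) ∨ (¬x_0 ∧ ¬x_3)))) becomes ¬((¬x_4 → True)) = False.
Both cases fail — unsatisfiable.

UNSATISFIABLE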